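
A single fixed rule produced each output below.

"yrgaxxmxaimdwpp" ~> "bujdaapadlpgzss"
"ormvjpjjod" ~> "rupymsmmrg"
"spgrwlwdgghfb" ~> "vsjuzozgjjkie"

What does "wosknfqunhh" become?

zrvnqitxqkk

In each case the input is transformed by: shift every letter 3 places forward in the alphabet (wrapping around).
For "wosknfqunhh" the result is "zrvnqitxqkk".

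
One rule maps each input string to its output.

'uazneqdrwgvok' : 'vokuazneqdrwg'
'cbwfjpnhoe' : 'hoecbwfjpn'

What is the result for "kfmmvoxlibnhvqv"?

What's happening: move the last 3 characters to the front (rotate right by 3).
"kfmmvoxlibnhvqv" → "vqvkfmmvoxlibnh".

vqvkfmmvoxlibnh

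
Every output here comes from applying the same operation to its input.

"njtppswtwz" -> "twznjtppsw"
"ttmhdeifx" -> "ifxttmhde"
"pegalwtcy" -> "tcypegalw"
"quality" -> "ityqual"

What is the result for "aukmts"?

mtsauk

The rule is to move the last 3 characters to the front (rotate right by 3).
Doing the same to "aukmts": "mtsauk".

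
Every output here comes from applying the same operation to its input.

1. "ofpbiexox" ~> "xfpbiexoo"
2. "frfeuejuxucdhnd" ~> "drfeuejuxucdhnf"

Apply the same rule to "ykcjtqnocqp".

pkcjtqnocqy

The pattern: swap the first and last characters.
On "ykcjtqnocqp" that produces "pkcjtqnocqy".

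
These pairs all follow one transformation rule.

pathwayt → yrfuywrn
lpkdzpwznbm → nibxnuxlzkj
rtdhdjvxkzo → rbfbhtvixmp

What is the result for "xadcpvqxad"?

ybantovybv

What's happening: shift every letter 2 places backward in the alphabet (wrapping around), then move the first character to the end.
Starting from "xadcpvqxad": after the first operation, "vybantovyb"; after the second, "ybantovybv".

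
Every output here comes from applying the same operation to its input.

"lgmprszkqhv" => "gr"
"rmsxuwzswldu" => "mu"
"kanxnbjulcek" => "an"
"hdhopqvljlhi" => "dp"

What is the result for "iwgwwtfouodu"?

ww

Looking at the pairs, the operation is to keep one character in every 3, starting at position 2 (positions 2nd, 5th, 8th, ...), then keep only the first 2 characters.
For "iwgwwtfouodu", step one produces "wwod"; step two turns that into "ww".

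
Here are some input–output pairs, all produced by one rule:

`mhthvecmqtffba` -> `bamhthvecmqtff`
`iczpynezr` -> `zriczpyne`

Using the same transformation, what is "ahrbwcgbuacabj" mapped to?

Each output is the input with this applied: move the last 2 characters to the front (rotate right by 2).
On "ahrbwcgbuacabj" that produces "bjahrbwcgbuaca".

bjahrbwcgbuaca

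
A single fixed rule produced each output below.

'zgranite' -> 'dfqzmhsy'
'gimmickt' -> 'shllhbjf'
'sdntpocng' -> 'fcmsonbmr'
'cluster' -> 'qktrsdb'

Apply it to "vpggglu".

tofffku

What's happening: shift every letter 1 place backward in the alphabet (wrapping around), then swap the first and last characters.
On "vpggglu": the first step gives "uofffkt", and the second then gives "tofffku".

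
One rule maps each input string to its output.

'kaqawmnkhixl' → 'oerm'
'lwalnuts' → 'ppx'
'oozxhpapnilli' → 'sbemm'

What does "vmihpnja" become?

The transformation: keep one character in every 3, starting at position 1 (positions 1st, 4th, 7th, ...), then shift every letter 4 places forward in the alphabet (wrapping around).
For "vmihpnja", step one produces "vhj"; step two turns that into "zln".

zln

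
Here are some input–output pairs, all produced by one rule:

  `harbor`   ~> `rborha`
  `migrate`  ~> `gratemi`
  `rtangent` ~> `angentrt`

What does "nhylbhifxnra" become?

ylbhifxnranh

The pattern: move the first 2 characters to the end (rotate left by 2).
Doing the same to "nhylbhifxnra": "ylbhifxnranh".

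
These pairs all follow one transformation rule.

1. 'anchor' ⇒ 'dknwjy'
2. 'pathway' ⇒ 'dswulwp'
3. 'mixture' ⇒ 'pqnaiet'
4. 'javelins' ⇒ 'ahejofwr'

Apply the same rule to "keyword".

sknzgau

Rule — shift every letter 4 places backward in the alphabet (wrapping around), then move the first 3 characters to the end (rotate left by 3).
So "keyword" becomes "sknzgau".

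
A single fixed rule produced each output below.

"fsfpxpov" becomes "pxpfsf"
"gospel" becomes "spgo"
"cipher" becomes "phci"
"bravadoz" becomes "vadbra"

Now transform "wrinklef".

nklwri

In each case the input is transformed by: delete the last 2 characters, then swap the front and back halves of the string.
Starting from "wrinklef": after the first operation, "wrinkl"; after the second, "nklwri".
(Check on "bravadoz": → "bravad" → "vadbra" ✓)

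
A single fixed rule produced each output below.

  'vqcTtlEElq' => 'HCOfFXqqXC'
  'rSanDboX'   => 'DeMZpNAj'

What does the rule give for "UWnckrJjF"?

The pattern: shift every letter 12 places forward in the alphabet (wrapping around), then flip the case of every letter.
"UWnckrJjF" → "GIzowdVvR" → "giZOWDvVr".

giZOWDvVr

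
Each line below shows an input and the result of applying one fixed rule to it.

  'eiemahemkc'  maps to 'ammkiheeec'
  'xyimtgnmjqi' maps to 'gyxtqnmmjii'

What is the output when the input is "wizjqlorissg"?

gzwssrqoljii

The transformation: sort the characters into reverse alphabetical order, then move the last character to the front.
Starting from "wizjqlorissg": after the first operation, "zwssrqoljiig"; after the second, "gzwssrqoljii".
(Check on "eiemahemkc": → "mmkiheeeca" → "ammkiheeec" ✓)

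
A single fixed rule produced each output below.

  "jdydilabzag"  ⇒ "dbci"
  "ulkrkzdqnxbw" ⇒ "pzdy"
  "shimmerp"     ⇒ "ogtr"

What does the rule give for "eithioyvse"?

axug

The pattern: shift every letter 2 places forward in the alphabet (wrapping around), then keep only the last 4 characters.
"eithioyvse" → "gkvjkqaxug" → "axug".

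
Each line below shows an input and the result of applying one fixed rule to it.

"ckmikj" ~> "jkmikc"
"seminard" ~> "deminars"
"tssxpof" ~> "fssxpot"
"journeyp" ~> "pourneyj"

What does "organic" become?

crganio

What's happening: swap the first and last characters.
Applying that to "organic" gives "crganio".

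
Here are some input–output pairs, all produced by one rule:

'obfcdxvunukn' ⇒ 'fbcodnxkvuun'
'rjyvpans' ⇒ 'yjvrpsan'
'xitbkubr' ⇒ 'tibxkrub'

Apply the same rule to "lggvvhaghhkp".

The pattern: move the first 2 characters to the end (rotate left by 2), then take characters alternately from the front and the back (1st, last, 2nd, 2nd-last, ...).
Starting from "lggvvhaghhkp": after the first operation, "gvvhaghhkplg"; after the second, "ggvlvphkahgh".

ggvlvphkahgh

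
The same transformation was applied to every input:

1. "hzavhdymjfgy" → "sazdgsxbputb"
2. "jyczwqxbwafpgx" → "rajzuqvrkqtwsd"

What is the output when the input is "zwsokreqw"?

Rule — reverse the string, then shift every letter 6 places backward in the alphabet (wrapping around).
Starting from "zwsokreqw": after the first operation, "wqerkoswz"; after the second, "qkyleimqt".

qkyleimqt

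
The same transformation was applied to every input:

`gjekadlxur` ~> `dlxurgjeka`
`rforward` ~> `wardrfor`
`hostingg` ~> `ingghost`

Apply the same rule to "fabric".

Each output is the input with this applied: swap the front and back halves of the string.
Applying that to "fabric" gives "ricfab".

ricfab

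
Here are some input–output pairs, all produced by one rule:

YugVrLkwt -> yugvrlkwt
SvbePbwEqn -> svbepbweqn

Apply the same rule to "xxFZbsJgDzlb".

xxfzbsjgdzlb

The rule is to convert every letter to lowercase.
For "xxFZbsJgDzlb" the result is "xxfzbsjgdzlb".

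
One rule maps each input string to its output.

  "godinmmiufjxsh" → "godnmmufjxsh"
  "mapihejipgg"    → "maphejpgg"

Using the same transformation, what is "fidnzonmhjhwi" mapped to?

The pattern: remove every "i".
"fidnzonmhjhwi" → "fdnzonmhjhw".

fdnzonmhjhw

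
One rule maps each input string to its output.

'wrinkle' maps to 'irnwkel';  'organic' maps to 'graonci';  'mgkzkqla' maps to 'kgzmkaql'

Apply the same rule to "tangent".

nagtetn

In each case the input is transformed by: move the first 2 characters to the end (rotate left by 2), then take characters alternately from the front and the back (1st, last, 2nd, 2nd-last, ...).
"tangent" → "ngentta" → "nagtetn".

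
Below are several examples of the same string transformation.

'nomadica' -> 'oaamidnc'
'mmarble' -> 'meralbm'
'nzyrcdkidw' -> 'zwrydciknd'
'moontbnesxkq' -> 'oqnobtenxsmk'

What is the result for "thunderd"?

hdnuedtr

In each case the input is transformed by: swap the first and last characters, then swap each adjacent pair of characters (1↔2, 3↔4, ...).
Applying both steps to "thunderd": "dhundert", then "hdnuedtr".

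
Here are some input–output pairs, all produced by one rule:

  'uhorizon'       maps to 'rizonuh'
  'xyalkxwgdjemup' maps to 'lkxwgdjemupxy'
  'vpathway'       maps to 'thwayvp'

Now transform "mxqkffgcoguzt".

kffgcoguztmx

What's happening: move the first 2 characters to the end (rotate left by 2), then delete the first character.
"mxqkffgcoguzt" → "qkffgcoguztmx" → "kffgcoguztmx".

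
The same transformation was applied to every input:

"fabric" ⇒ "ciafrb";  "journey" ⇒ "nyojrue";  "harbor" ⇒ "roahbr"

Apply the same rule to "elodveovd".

What's happening: swap each adjacent pair of characters (1↔2, 3↔4, ...), then move the last 2 characters to the front (rotate right by 2).
Starting from "elodveovd": after the first operation, "ledoevvod"; after the second, "odledoevv".
(Check on "journey": → "ojrueny" → "nyojrue" ✓)

odledoevv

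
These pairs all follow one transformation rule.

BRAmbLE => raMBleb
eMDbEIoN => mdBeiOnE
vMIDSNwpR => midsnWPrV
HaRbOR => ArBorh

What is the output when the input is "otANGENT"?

TangentO

The transformation: move the first character to the end, then flip the case of every letter.
Working it through for "otANGENT": intermediate "tANGENTo", final "TangentO".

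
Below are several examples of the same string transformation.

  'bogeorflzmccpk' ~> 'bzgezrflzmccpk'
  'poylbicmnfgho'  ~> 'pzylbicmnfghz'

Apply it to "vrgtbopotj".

vrgtbzpztj

What's happening: replace every "o" with "z".
So "vrgtbopotj" becomes "vrgtbzpztj".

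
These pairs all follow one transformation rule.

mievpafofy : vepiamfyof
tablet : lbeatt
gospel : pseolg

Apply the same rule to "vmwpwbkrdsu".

pwwmbvkursd

The pattern: move the first 3 characters to the end (rotate left by 3), then take characters alternately from the front and the back (1st, last, 2nd, 2nd-last, ...).
For "vmwpwbkrdsu", step one produces "pwbkrdsuvmw"; step two turns that into "pwwmbvkursd".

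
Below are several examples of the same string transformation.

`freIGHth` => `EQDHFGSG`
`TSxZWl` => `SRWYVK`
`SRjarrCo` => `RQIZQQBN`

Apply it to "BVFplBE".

AUEOKAD

Each output is the input with this applied: shift every letter 1 place backward in the alphabet (wrapping around), then convert every letter to uppercase.
Applying both steps to "BVFplBE": "AUEokAD", then "AUEOKAD".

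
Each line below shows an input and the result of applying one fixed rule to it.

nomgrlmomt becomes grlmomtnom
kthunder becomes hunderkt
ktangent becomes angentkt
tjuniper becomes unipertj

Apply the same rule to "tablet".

In each case the input is transformed by: move the last 2 characters to the front (rotate right by 2), then swap the front and back halves of the string.
Working it through for "tablet": intermediate "ettabl", final "ablett".

ablett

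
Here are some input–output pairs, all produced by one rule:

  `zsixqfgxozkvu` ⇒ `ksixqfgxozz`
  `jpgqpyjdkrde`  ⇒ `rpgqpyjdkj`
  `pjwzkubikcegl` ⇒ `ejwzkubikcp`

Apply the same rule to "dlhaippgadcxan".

Each output is the input with this applied: delete the last 2 characters, then swap the first and last characters.
For "dlhaippgadcxan", step one produces "dlhaippgadcx"; step two turns that into "xlhaippgadcd".

xlhaippgadcd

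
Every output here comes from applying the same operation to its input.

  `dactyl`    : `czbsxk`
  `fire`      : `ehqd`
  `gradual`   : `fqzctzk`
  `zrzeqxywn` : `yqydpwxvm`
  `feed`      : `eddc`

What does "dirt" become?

The rule is to shift every letter 1 place backward in the alphabet (wrapping around).
For "dirt" the result is "chqs".

chqs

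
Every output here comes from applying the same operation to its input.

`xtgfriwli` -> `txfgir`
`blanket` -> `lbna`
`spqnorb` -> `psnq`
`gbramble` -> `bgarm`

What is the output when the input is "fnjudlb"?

The pattern: delete the last 3 characters, then swap each adjacent pair of characters (1↔2, 3↔4, ...).
"fnjudlb" → "fnju" → "nfuj".
(Check on "spqnorb": → "spqn" → "psnq" ✓)

nfuj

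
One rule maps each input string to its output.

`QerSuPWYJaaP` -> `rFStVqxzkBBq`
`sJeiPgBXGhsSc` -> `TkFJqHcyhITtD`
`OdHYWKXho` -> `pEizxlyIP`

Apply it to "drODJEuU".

The rule is to shift every letter 1 place forward in the alphabet (wrapping around), then flip the case of every letter.
On "drODJEuU": the first step gives "esPEKFvV", and the second then gives "ESpekfVv".
(Check on "sJeiPgBXGhsSc": → "tKfjQhCYHitTd" → "TkFJqHcyhITtD" ✓)

ESpekfVv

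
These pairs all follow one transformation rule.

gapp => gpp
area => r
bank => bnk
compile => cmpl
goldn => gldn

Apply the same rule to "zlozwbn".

zlzwbn

What's happening: remove every vowel.
"zlozwbn" → "zlzwbn".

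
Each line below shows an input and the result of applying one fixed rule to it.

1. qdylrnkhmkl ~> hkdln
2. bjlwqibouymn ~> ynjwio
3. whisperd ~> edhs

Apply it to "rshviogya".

Each output is the input with this applied: keep every other character starting from the second (positions 2nd, 4th, 6th, ...), then move the last 2 characters to the front (rotate right by 2).
On "rshviogya": the first step gives "svoy", and the second then gives "oysv".

oysv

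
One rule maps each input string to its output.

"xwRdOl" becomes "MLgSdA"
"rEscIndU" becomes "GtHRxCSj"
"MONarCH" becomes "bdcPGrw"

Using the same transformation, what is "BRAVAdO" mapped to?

The transformation: shift every letter 11 places backward in the alphabet (wrapping around), then flip the case of every letter.
Starting from "BRAVAdO": after the first operation, "QGPKPsD"; after the second, "qgpkpSd".

qgpkpSd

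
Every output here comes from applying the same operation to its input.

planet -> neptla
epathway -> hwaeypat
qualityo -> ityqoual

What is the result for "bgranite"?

nitbegra

What's happening: swap the first and last characters, then swap the front and back halves of the string.
For "bgranite", step one produces "egranitb"; step two turns that into "nitbegra".
(Check on "epathway": → "ypathwae" → "hwaeypat" ✓)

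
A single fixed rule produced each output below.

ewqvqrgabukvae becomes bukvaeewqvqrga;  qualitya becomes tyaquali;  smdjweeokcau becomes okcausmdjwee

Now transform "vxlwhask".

Looking at the pairs, the operation is to move the first character to the end, then swap the front and back halves of the string.
Working it through for "vxlwhask": intermediate "xlwhaskv", final "askvxlwh".

askvxlwh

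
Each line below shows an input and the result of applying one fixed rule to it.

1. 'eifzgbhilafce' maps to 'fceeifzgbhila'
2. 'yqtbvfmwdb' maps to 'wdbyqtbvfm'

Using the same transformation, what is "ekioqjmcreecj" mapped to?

ecjekioqjmcre

In each case the input is transformed by: move the last 3 characters to the front (rotate right by 3).
So "ekioqjmcreecj" becomes "ecjekioqjmcre".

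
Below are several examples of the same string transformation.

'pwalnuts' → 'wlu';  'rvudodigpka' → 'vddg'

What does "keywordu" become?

What's happening: keep every other character starting from the second (positions 2nd, 4th, 6th, ...), then delete the last character.
"keywordu" → "ewru" → "ewr".

ewr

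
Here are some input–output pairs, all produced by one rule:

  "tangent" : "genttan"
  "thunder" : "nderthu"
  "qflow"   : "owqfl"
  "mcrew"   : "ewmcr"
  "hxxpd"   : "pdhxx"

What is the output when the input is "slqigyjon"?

The pattern: move the first 3 characters to the end (rotate left by 3).
"slqigyjon" → "igyjonslq".

igyjonslq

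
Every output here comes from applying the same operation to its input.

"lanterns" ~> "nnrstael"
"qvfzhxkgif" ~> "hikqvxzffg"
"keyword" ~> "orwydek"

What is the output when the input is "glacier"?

gilrace

The pattern: sort the characters into alphabetical order, then move the first 3 characters to the end (rotate left by 3).
"glacier" → "acegilr" → "gilrace".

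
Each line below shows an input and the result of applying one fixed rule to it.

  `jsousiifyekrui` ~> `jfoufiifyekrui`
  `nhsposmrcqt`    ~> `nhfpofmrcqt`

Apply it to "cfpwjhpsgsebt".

The transformation: replace every "s" with "f".
"cfpwjhpsgsebt" → "cfpwjhpfgfebt".

cfpwjhpfgfebt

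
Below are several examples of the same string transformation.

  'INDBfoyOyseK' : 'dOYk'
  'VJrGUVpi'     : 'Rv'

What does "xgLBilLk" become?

lL

Each output is the input with this applied: keep one character in every 3, starting at position 3 (positions 3rd, 6th, 9th, ...), then flip the case of every letter.
So "xgLBilLk" becomes "lL".
(Check on "INDBfoyOyseK": → "DoyK" → "dOYk" ✓)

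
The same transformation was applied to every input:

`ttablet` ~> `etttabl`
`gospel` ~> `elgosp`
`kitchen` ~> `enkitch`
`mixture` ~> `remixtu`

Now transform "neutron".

onneutr

In each case the input is transformed by: move the last 2 characters to the front (rotate right by 2).
"neutron" → "onneutr".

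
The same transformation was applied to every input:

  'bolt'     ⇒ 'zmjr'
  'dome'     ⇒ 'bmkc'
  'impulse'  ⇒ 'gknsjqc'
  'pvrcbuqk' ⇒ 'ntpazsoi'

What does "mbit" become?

Rule — shift every letter 2 places backward in the alphabet (wrapping around).
"mbit" → "kzgr".

kzgr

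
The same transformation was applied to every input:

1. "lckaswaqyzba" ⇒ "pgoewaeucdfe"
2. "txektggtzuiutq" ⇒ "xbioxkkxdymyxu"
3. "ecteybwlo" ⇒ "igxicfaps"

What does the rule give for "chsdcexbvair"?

In each case the input is transformed by: shift every letter 4 places forward in the alphabet (wrapping around).
Doing the same to "chsdcexbvair": "glwhgibfzemv".

glwhgibfzemv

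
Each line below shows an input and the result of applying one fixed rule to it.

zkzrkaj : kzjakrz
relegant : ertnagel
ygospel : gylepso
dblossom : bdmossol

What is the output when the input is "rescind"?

erdnics

Each output is the input with this applied: reverse the string, then move the last 2 characters to the front (rotate right by 2).
Doing the same to "rescind": "erdnics".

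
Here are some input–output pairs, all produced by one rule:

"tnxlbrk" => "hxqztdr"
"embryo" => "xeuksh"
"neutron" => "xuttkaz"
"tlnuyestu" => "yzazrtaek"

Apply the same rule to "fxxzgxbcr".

In each case the input is transformed by: shift every letter 6 places forward in the alphabet (wrapping around), then move the last 3 characters to the front (rotate right by 3).
On "fxxzgxbcr": the first step gives "lddfmdhix", and the second then gives "hixlddfmd".

hixlddfmd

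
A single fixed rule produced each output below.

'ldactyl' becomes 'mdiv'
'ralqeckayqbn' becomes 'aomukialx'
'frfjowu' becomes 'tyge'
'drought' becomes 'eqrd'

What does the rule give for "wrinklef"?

Looking at the pairs, the operation is to delete the first 3 characters, then shift every letter 10 places forward in the alphabet (wrapping around).
Doing the same to "wrinklef": "xuvop".
(Check on "ldactyl": → "ctyl" → "mdiv" ✓)

xuvop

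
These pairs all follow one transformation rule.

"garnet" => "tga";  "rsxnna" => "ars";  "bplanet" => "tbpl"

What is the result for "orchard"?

The pattern: move the last character to the front, then delete the last 3 characters.
"orchard" → "dorchar" → "dorc".

dorc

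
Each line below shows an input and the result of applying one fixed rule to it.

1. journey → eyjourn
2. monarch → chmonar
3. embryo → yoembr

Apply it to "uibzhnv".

nvuibzh

Rule — move the last 2 characters to the front (rotate right by 2).
Applying that to "uibzhnv" gives "nvuibzh".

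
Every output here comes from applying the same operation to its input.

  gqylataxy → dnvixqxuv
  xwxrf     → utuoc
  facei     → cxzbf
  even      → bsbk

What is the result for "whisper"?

The rule is to shift every letter 3 places backward in the alphabet (wrapping around).
"whisper" → "tefpmbo".

tefpmbo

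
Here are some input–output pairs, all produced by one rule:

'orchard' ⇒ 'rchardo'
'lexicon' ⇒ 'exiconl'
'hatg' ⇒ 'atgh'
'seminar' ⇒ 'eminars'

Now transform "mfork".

Rule — move the first character to the end.
Doing the same to "mfork": "forkm".

forkm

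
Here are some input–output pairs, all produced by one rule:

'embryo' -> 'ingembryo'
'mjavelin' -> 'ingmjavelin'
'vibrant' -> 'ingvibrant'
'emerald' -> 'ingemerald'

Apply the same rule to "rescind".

ingrescind

The pattern: prepend "ing".
For "rescind" the result is "ingrescind".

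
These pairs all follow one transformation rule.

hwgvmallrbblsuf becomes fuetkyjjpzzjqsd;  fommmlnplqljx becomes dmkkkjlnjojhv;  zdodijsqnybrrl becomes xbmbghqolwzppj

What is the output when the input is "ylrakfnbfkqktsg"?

wjpyidlzdioirqe

The rule is to shift every letter 2 places backward in the alphabet (wrapping around).
For "ylrakfnbfkqktsg" the result is "wjpyidlzdioirqe".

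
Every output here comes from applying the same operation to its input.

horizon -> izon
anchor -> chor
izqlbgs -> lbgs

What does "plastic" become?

stic

Looking at the pairs, the operation is to keep only the last 4 characters.
Applying that to "plastic" gives "stic".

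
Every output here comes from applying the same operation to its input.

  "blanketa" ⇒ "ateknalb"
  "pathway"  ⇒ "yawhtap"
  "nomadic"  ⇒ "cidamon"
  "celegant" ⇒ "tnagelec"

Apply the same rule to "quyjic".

The transformation: reverse the string.
For "quyjic" the result is "cijyuq".

cijyuq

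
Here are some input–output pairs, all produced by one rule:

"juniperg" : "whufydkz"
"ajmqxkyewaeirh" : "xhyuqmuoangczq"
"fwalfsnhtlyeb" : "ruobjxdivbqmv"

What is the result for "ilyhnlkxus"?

iknabdxoby

What's happening: shift every letter 10 places backward in the alphabet (wrapping around), then reverse the string.
Applying both steps to "ilyhnlkxus": "yboxdbanki", then "iknabdxoby".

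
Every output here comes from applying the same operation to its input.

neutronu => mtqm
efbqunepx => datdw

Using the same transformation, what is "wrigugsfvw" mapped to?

Looking at the pairs, the operation is to shift every letter 1 place backward in the alphabet (wrapping around), then keep every other character starting from the first (positions 1st, 3rd, 5th, ...).
Working it through for "wrigugsfvw": intermediate "vqhftfreuv", final "vhtru".

vhtru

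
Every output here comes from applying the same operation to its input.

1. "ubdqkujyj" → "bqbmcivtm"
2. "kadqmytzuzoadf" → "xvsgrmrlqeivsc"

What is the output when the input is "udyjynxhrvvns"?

kfnnjzpfqbqvm

The pattern: reverse the string, then shift every letter 8 places backward in the alphabet (wrapping around).
Applying both steps to "udyjynxhrvvns": "snvvrhxnyjydu", then "kfnnjzpfqbqvm".
(Check on "ubdqkujyj": → "jyjukqdbu" → "bqbmcivtm" ✓)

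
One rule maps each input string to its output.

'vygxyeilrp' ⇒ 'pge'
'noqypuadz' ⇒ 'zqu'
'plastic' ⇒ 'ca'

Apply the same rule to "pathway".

yt

The pattern: move the last 2 characters to the front (rotate right by 2), then keep one character in every 3, starting at position 2 (positions 2nd, 5th, 8th, ...).
"pathway" → "aypathw" → "yt".
(Check on "plastic": → "icplast" → "ca" ✓)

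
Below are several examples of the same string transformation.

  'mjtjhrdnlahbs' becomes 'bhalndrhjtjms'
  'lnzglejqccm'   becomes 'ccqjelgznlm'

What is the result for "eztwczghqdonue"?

Looking at the pairs, the operation is to reverse the string, then move the first character to the end.
Working it through for "eztwczghqdonue": intermediate "eunodqhgzcwtze", final "unodqhgzcwtzee".
(Check on "lnzglejqccm": → "mccqjelgznl" → "ccqjelgznlm" ✓)

unodqhgzcwtzee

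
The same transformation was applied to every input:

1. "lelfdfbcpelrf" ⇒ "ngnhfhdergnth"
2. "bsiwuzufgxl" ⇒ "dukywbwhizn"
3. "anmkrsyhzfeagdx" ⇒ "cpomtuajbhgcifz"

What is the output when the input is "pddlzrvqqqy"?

rffnbtxsssa

Rule — shift every letter 2 places forward in the alphabet (wrapping around).
"pddlzrvqqqy" → "rffnbtxsssa".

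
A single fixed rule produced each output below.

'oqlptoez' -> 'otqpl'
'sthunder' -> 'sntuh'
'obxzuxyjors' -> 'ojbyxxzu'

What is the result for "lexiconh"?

lceix

Each output is the input with this applied: delete the last 3 characters, then take characters alternately from the front and the back (1st, last, 2nd, 2nd-last, ...).
For "lexiconh", step one produces "lexic"; step two turns that into "lceix".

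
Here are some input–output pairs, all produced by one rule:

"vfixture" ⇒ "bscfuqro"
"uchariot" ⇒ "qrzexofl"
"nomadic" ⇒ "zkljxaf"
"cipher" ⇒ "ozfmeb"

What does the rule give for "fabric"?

Looking at the pairs, the operation is to move the last character to the front, then shift every letter 3 places backward in the alphabet (wrapping around).
On "fabric" that produces "zcxyof".

zcxyof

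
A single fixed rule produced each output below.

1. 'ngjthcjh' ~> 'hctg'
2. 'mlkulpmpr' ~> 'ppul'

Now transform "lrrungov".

Each output is the input with this applied: keep every other character starting from the second (positions 2nd, 4th, 6th, ...), then reverse the string.
"lrrungov" → "vgur".

vgur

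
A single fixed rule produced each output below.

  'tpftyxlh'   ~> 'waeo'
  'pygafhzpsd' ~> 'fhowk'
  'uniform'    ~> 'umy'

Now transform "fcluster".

Looking at the pairs, the operation is to shift every letter 7 places forward in the alphabet (wrapping around), then keep every other character starting from the second (positions 2nd, 4th, 6th, ...).
Applying both steps to "fcluster": "mjsbzaly", then "jbay".

jbay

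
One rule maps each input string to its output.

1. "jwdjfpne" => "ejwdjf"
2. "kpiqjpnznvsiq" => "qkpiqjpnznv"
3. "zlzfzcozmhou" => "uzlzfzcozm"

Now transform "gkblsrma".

agkbls

The transformation: move the last character to the front, then delete the last 2 characters.
On "gkblsrma": the first step gives "agkblsrm", and the second then gives "agkbls".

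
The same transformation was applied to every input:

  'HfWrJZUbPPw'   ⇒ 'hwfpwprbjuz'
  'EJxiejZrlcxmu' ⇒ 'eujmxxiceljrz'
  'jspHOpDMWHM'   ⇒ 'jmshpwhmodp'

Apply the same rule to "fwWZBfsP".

What's happening: take characters alternately from the front and the back (1st, last, 2nd, 2nd-last, ...), then convert every letter to lowercase.
For "fwWZBfsP", step one produces "fPwsWfZB"; step two turns that into "fpwswfzb".
(Check on "jspHOpDMWHM": → "jMsHpWHMODp" → "jmshpwhmodp" ✓)

fpwswfzb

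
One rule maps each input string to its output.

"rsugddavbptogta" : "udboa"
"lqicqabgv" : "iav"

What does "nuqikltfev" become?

qle

Each output is the input with this applied: keep one character in every 3, starting at position 3 (positions 3rd, 6th, 9th, ...).
On "nuqikltfev" that produces "qle".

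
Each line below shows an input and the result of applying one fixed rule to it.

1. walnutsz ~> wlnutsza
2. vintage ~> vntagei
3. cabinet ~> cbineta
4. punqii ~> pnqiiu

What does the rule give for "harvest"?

Each output is the input with this applied: move the first character to the end, then swap the first and last characters.
"harvest" → "arvesth" → "hrvesta".
(Check on "vintage": → "intagev" → "vntagei" ✓)

hrvesta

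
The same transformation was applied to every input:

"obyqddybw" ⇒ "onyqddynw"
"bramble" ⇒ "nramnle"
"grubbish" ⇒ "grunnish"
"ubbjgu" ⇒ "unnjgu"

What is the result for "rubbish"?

runnish

Looking at the pairs, the operation is to replace every "b" with "n".
"rubbish" → "runnish".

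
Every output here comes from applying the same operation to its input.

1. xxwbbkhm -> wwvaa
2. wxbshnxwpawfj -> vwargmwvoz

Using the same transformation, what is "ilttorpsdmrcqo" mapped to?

hkssnqorclq

Rule — shift every letter 1 place backward in the alphabet (wrapping around), then delete the last 3 characters.
For "ilttorpsdmrcqo" the result is "hkssnqorclq".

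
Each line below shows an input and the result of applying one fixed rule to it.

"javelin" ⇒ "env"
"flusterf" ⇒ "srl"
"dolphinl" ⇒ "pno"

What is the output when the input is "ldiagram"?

The pattern: move the first 3 characters to the end (rotate left by 3), then keep one character in every 3, starting at position 1 (positions 1st, 4th, 7th, ...).
Starting from "ldiagram": after the first operation, "agramldi"; after the second, "aad".

aad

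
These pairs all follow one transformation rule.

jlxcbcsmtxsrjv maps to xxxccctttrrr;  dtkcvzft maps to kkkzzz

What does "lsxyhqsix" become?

Looking at the pairs, the operation is to keep one character in every 3, starting at position 3 (positions 3rd, 6th, 9th, ...), then repeat every character 3 times.
Applying both steps to "lsxyhqsix": "xqx", then "xxxqqqxxx".
(Check on "jlxcbcsmtxsrjv": → "xctr" → "xxxccctttrrr" ✓)

xxxqqqxxx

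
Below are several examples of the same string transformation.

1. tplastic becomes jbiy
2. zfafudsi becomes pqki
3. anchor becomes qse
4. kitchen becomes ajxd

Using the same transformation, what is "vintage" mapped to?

ldqu

The transformation: shift every letter 10 places backward in the alphabet (wrapping around), then keep every other character starting from the first (positions 1st, 3rd, 5th, ...).
"vintage" → "ldqu".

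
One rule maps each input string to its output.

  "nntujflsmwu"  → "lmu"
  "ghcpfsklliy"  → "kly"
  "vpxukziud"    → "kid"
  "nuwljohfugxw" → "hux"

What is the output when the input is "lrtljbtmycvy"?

tyv

The pattern: keep every other character starting from the first (positions 1st, 3rd, 5th, ...), then keep only the last 3 characters.
Applying that to "lrtljbtmycvy" gives "tyv".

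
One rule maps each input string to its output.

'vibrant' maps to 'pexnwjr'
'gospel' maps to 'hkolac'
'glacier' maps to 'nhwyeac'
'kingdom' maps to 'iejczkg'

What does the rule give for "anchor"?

What's happening: shift every letter 4 places backward in the alphabet (wrapping around), then swap the first and last characters.
On "anchor": the first step gives "wjydkn", and the second then gives "njydkw".
(Check on "vibrant": → "rexnwjp" → "pexnwjr" ✓)

njydkw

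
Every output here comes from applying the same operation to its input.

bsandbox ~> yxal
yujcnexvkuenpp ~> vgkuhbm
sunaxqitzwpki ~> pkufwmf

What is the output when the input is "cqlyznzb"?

The rule is to shift every letter 3 places backward in the alphabet (wrapping around), then keep every other character starting from the first (positions 1st, 3rd, 5th, ...).
Working it through for "cqlyznzb": intermediate "znivwkwy", final "ziww".

ziww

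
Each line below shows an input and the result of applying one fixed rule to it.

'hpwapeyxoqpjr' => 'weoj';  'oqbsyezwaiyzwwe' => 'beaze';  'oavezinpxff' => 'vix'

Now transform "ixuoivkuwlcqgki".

What's happening: keep one character in every 3, starting at position 3 (positions 3rd, 6th, 9th, ...).
For "ixuoivkuwlcqgki" the result is "uvwqi".

uvwqi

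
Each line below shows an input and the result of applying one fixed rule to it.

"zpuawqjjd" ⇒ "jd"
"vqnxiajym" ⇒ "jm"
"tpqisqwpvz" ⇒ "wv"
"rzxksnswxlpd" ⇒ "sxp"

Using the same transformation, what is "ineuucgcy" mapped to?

gy

Looking at the pairs, the operation is to keep every other character starting from the first (positions 1st, 3rd, 5th, ...), then delete the first 3 characters.
Starting from "ineuucgcy": after the first operation, "ieugy"; after the second, "gy".
(Check on "rzxksnswxlpd": → "rxssxp" → "sxp" ✓)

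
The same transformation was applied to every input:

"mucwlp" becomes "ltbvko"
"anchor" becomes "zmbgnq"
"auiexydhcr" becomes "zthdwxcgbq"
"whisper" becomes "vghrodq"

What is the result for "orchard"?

The pattern: shift every letter 1 place backward in the alphabet (wrapping around).
On "orchard" that produces "nqbgzqc".

nqbgzqc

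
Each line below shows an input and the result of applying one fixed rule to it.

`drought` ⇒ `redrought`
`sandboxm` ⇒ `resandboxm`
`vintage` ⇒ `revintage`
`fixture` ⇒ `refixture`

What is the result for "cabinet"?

recabinet

The rule is to prepend "re".
"cabinet" → "recabinet".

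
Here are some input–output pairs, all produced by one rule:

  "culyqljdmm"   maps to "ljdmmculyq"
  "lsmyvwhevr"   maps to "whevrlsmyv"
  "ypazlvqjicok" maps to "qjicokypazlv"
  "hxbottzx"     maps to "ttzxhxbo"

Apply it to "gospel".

pelgos

Each output is the input with this applied: swap the front and back halves of the string.
Doing the same to "gospel": "pelgos".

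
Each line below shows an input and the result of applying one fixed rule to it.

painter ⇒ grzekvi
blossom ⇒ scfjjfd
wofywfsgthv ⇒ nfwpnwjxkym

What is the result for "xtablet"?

okrscvk

The rule is to shift every letter 9 places backward in the alphabet (wrapping around).
For "xtablet" the result is "okrscvk".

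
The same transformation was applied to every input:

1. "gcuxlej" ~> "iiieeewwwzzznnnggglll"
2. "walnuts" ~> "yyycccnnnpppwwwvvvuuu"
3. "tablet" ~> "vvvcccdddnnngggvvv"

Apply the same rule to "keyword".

mmmgggaaayyyqqqtttfff

Looking at the pairs, the operation is to shift every letter 2 places forward in the alphabet (wrapping around), then repeat every character 3 times.
Applying both steps to "keyword": "mgayqtf", then "mmmgggaaayyyqqqtttfff".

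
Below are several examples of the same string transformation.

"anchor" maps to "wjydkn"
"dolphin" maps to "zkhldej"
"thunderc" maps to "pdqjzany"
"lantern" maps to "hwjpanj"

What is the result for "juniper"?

fqjelan

The pattern: shift every letter 4 places backward in the alphabet (wrapping around).
For "juniper" the result is "fqjelan".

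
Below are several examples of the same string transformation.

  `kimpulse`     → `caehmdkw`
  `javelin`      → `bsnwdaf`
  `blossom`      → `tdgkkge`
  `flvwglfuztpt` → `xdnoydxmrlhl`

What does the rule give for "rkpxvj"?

jchpnb

The rule is to shift every letter 8 places backward in the alphabet (wrapping around).
Doing the same to "rkpxvj": "jchpnb".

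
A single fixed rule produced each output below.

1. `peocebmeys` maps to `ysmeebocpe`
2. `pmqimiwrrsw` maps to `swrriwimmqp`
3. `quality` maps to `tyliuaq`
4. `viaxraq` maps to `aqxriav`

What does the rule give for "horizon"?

onizorh

The pattern: reverse the string, then swap each adjacent pair of characters (1↔2, 3↔4, ...).
Working it through for "horizon": intermediate "noziroh", final "onizorh".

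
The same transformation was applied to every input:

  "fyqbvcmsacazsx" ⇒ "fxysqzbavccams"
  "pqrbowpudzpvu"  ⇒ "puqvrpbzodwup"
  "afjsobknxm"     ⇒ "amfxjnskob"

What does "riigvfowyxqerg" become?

What's happening: take characters alternately from the front and the back (1st, last, 2nd, 2nd-last, ...).
For "riigvfowyxqerg" the result is "rgiriegqvxfyow".

rgiriegqvxfyow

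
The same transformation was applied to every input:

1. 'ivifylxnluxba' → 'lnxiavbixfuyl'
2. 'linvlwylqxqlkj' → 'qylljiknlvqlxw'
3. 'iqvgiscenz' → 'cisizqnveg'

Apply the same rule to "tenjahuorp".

Looking at the pairs, the operation is to take characters alternately from the front and the back (1st, last, 2nd, 2nd-last, ...), then move the last 3 characters to the front (rotate right by 3).
Applying that to "tenjahuorp" gives "uahtpernoj".
(Check on "linvlwylqxqlkj": → "ljiknlvqlxwqyl" → "qylljiknlvqlxw" ✓)

uahtpernoj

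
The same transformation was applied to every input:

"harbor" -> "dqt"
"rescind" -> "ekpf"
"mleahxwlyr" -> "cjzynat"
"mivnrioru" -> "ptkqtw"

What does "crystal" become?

uvcn

In each case the input is transformed by: shift every letter 2 places forward in the alphabet (wrapping around), then delete the first 3 characters.
Applying both steps to "crystal": "etauvcn", then "uvcn".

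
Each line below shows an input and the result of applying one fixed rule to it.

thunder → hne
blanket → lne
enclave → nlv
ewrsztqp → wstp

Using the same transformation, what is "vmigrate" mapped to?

mgae

What's happening: keep every other character starting from the second (positions 2nd, 4th, 6th, ...).
Applying that to "vmigrate" gives "mgae".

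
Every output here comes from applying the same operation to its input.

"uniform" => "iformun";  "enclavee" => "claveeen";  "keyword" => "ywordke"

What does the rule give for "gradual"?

adualgr

Looking at the pairs, the operation is to move the first 2 characters to the end (rotate left by 2).
Doing the same to "gradual": "adualgr".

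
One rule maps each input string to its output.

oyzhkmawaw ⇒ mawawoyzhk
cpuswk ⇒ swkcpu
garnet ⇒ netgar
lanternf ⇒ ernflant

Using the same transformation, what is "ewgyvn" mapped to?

The rule is to swap the front and back halves of the string.
"ewgyvn" → "yvnewg".

yvnewg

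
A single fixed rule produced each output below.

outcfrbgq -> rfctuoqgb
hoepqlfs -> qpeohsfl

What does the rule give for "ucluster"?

What's happening: move the last 3 characters to the front (rotate right by 3), then reverse the string.
For "ucluster", step one produces "teruclus"; step two turns that into "sulcuret".

sulcuret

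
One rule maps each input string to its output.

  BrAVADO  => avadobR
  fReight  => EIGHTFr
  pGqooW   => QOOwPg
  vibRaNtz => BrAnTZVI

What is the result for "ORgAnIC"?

The transformation: move the first 2 characters to the end (rotate left by 2), then flip the case of every letter.
Starting from "ORgAnIC": after the first operation, "gAnICOR"; after the second, "GaNicor".

GaNicor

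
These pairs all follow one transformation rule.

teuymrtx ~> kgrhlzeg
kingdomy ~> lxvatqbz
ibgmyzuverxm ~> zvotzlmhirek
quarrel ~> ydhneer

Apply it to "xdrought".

Rule — move the last character to the front, then shift every letter 13 places forward in the alphabet (wrapping around) — i.e. ROT13.
Applying that to "xdrought" gives "gkqebhtu".

gkqebhtu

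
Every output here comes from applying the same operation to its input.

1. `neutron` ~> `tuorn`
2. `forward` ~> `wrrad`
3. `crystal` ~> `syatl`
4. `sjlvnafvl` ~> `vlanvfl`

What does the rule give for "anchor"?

hcro

In each case the input is transformed by: delete the first 2 characters, then swap each adjacent pair of characters (1↔2, 3↔4, ...).
For "anchor" the result is "hcro".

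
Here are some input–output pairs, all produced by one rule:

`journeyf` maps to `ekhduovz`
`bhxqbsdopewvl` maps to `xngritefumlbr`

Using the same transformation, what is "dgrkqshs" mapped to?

whagixit

Looking at the pairs, the operation is to shift every letter 10 places backward in the alphabet (wrapping around), then move the first character to the end.
For "dgrkqshs", step one produces "twhagixi"; step two turns that into "whagixit".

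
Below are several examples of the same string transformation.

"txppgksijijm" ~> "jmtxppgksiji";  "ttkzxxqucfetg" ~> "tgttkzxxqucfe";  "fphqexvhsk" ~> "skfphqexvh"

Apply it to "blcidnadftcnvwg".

wgblcidnadftcnv

The transformation: move the last 2 characters to the front (rotate right by 2).
So "blcidnadftcnvwg" becomes "wgblcidnadftcnv".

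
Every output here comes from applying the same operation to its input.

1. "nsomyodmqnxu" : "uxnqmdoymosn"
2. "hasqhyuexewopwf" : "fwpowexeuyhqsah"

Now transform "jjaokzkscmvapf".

fpavmcskzkoajj

Rule — reverse the string.
For "jjaokzkscmvapf" the result is "fpavmcskzkoajj".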